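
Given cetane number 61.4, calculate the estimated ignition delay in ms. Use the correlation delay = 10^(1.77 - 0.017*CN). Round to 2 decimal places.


delay = 10^(1.77 - 0.017*CN)
Exponent = 1.77 - 0.017*61.4 = 0.7262
delay = 10^0.7262 = 5.32 ms


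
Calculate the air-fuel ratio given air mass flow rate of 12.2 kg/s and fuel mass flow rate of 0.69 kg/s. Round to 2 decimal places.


AFR = m_air / m_fuel
AFR = 12.2 / 0.69 = 17.68


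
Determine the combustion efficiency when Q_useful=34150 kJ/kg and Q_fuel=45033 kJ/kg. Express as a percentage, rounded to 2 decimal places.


Efficiency = (Q_useful / Q_fuel) * 100
Efficiency = (34150 / 45033) * 100
Efficiency = 0.7583 * 100 = 75.83%


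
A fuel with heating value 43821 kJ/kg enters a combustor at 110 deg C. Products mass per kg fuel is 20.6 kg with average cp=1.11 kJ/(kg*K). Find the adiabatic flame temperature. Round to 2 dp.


T_ad = T_in + Hc / (m_p * cp)
Denominator = 20.6 * 1.11 = 22.8660
Temperature rise = 43821 / 22.8660 = 1916.43 K
T_ad = 110 + 1916.43 = 2026.43 deg C


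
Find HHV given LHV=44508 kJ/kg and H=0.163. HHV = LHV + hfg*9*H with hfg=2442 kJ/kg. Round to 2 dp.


HHV = LHV + hfg * 9 * H
Water addition = 2442 * 9 * 0.163 = 3582.414 kJ/kg
HHV = 44508 + 3582.414 = 48090.41 kJ/kg


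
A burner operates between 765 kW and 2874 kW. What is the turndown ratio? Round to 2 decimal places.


TDR = Q_max / Q_min
TDR = 2874 / 765 = 3.76


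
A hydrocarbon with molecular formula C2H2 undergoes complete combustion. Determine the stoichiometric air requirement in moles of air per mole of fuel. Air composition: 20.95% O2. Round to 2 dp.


Balanced combustion: C2H2 + 2.5 O2 -> 2 CO2 + 1 H2O
O2 needed = C + H/4 = 2 + 2/4 = 2.50 moles
Air moles = O2 / 0.2095 = 2.50 / 0.2095 = 11.93 moles air


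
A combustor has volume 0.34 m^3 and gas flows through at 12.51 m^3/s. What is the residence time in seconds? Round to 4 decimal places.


tau = V / Q_flow
tau = 0.34 / 12.51 = 0.0272 s


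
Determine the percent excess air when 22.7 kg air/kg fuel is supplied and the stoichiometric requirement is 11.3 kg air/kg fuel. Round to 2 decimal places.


Excess air = actual - stoichiometric = 22.7 - 11.3 = 11.40 kg/kg fuel
Excess air % = (excess / stoich) * 100 = (11.40 / 11.3) * 100 = 100.88%


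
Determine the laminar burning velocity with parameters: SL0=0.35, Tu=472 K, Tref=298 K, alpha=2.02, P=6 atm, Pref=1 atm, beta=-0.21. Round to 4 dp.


SL = SL0 * (Tu/Tref)^alpha * (P/Pref)^beta
T ratio = 472/298 = 1.58389262
(T ratio)^alpha = 1.58389262^2.02 = 2.531897
(P/Pref)^beta = 6^(-0.21) = 0.686417
SL = 0.35 * 2.531897 * 0.686417 = 0.6083 m/s


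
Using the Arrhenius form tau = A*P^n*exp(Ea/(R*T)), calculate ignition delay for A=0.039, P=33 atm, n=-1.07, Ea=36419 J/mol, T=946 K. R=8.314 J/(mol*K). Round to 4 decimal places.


tau = A * P^n * exp(Ea/(R*T))
P^n = 33^(-1.07) = 0.02372412
Ea/(R*T) = 36419/(8.314*946) = 4.630489
exp(Ea/(R*T)) = 102.564209
tau = 0.039 * 0.02372412 * 102.564209 = 0.0949 ms


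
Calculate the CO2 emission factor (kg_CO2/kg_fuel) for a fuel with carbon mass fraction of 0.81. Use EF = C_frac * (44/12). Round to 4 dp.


EF = C_frac * (M_CO2 / M_C)
EF = 0.81 * (44/12)
EF = 0.81 * 3.666667 = 2.9700 kg_CO2/kg_fuel


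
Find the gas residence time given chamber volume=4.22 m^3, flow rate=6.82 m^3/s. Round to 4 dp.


tau = V / Q_flow
tau = 4.22 / 6.82 = 0.6188 s


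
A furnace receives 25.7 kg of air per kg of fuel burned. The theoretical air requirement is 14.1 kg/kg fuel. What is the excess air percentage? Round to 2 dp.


Excess air = actual - stoichiometric = 25.7 - 14.1 = 11.60 kg/kg fuel
Excess air % = (excess / stoich) * 100 = (11.60 / 14.1) * 100 = 82.27%


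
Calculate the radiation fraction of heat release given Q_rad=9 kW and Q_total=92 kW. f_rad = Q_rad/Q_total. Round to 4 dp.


f_rad = Q_rad / Q_total
f_rad = 9 / 92 = 0.0978


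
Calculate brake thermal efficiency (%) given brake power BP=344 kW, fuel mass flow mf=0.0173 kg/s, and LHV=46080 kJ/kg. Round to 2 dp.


eta_BTE = (BP / (mf * LHV)) * 100
Denominator = 0.0173 * 46080 = 797.1840 kW
eta_BTE = (344 / 797.1840) * 100 = 43.15%


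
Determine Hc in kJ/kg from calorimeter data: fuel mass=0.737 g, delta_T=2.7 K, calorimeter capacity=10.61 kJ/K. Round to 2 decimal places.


Hc = C_cal * delta_T / m_fuel
Q_released = 10.61 * 2.7 = 28.6470 kJ
m_fuel = 0.737 g = 0.737/1000 kg = 0.000737 kg
Hc = 28.6470 / 0.000737 = 38869.74 kJ/kg


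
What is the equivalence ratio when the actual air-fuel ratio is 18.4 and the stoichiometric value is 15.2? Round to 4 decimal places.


phi = AFR_stoich / AFR_actual
phi = 15.2 / 18.4 = 0.8261


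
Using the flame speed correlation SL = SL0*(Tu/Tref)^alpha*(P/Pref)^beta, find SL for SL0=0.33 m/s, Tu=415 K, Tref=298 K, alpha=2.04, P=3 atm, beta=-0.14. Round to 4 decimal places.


SL = SL0 * (Tu/Tref)^alpha * (P/Pref)^beta
T ratio = 415/298 = 1.39261745
(T ratio)^alpha = 1.39261745^2.04 = 1.965246
(P/Pref)^beta = 3^(-0.14) = 0.857439
SL = 0.33 * 1.965246 * 0.857439 = 0.5561 m/s


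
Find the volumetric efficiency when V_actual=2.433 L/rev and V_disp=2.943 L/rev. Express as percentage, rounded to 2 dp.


eta_v = (V_actual / V_disp) * 100
Ratio = 2.433 / 2.943 = 0.8267
eta_v = 0.8267 * 100 = 82.67%


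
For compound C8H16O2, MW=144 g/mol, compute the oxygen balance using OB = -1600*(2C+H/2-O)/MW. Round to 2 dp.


OB = -1600 * (2C + H/2 - O) / MW
Inner = 2*8 + 16/2 - 2 = 22.00
OB = -1600 * 22.00 / 144 = -244.44%


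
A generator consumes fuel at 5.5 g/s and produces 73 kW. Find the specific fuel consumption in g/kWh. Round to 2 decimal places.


SFC = (mf / BP) * 3600
Rate = 5.5 / 73 = 0.075342 g/(s*kW)
SFC = 0.075342 * 3600 = 271.23 g/kWh


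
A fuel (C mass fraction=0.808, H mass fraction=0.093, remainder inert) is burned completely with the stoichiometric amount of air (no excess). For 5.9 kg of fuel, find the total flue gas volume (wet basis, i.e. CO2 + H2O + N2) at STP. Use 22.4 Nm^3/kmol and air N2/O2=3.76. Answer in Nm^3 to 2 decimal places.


Per kg fuel: CO2 = (C/12 kmol)*22.4 = (0.808/12)*22.4 = 1.50827 Nm^3
Per kg fuel: H2O = (H/2 kmol)*22.4 = (0.093/2)*22.4 = 1.04160 Nm^3
O2 needed per kg fuel = C/12 + H/4 = 0.808/12 + 0.093/4 = 0.09058333 kmol
Per kg fuel: N2 = O2*3.76*22.4 = 0.09058333*3.76*22.4 = 7.62929 Nm^3
Total per kg = 1.50827 + 1.04160 + 7.62929 = 10.17916 Nm^3
Total = 10.17916 * 5.9 = 60.06 Nm^3


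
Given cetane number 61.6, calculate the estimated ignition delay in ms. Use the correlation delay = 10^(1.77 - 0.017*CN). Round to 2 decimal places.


delay = 10^(1.77 - 0.017*CN)
Exponent = 1.77 - 0.017*61.6 = 0.7228
delay = 10^0.7228 = 5.28 ms


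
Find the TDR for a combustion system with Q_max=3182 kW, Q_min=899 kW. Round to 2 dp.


TDR = Q_max / Q_min
TDR = 3182 / 899 = 3.54


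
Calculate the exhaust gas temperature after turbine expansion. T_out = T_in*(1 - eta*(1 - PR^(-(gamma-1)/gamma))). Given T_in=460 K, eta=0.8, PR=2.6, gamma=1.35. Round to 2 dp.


T_out = T_in * (1 - eta * (1 - PR^(-(gamma-1)/gamma)))
Exponent = -(1.35-1)/1.35 = -0.25925926
PR^exp = 2.6^(-0.25925926) = 0.78057442
Factor = 1 - 0.8*(1 - 0.78057442) = 0.82445954
T_out = 460 * 0.82445954 = 379.25 K


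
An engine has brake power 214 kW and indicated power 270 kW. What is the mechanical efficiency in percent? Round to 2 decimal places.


eta_mech = (BP / IP) * 100
Ratio = 214 / 270 = 0.7926
eta_mech = 0.7926 * 100 = 79.26%


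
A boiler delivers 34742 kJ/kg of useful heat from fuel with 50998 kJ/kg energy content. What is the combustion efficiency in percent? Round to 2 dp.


Efficiency = (Q_useful / Q_fuel) * 100
Efficiency = (34742 / 50998) * 100
Efficiency = 0.6812 * 100 = 68.12%


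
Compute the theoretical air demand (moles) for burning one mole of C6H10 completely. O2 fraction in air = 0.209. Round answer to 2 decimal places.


Balanced combustion: C6H10 + 8.5 O2 -> 6 CO2 + 5 H2O
O2 needed = C + H/4 = 6 + 10/4 = 8.50 moles
Air moles = O2 / 0.209 = 8.50 / 0.209 = 40.67 moles air


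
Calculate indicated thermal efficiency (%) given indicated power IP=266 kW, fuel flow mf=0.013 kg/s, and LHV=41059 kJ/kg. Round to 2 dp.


eta_ith = (IP / (mf * LHV)) * 100
Denominator = 0.013 * 41059 = 533.7670 kW
eta_ith = (266 / 533.7670) * 100 = 49.83%


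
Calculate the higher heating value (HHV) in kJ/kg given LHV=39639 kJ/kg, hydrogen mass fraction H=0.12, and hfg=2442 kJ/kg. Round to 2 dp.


HHV = LHV + hfg * 9 * H
Water addition = 2442 * 9 * 0.12 = 2637.360 kJ/kg
HHV = 39639 + 2637.360 = 42276.36 kJ/kg


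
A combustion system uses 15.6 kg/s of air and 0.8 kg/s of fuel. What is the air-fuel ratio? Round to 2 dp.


AFR = m_air / m_fuel
AFR = 15.6 / 0.8 = 19.50


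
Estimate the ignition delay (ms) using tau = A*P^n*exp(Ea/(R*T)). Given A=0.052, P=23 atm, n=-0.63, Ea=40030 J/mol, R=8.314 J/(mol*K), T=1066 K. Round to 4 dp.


tau = A * P^n * exp(Ea/(R*T))
P^n = 23^(-0.63) = 0.13871118
Ea/(R*T) = 40030/(8.314*1066) = 4.516670
exp(Ea/(R*T)) = 91.530298
tau = 0.052 * 0.13871118 * 91.530298 = 0.6602 ms


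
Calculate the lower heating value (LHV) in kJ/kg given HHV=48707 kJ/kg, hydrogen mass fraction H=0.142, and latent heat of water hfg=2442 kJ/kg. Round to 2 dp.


LHV = HHV - hfg * 9 * H
Water correction = 2442 * 9 * 0.142 = 3120.876 kJ/kg
LHV = 48707 - 3120.876 = 45586.12 kJ/kg


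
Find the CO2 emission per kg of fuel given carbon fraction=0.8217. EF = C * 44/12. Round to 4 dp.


EF = C_frac * (M_CO2 / M_C)
EF = 0.8217 * (44/12)
EF = 0.8217 * 3.666667 = 3.0129 kg_CO2/kg_fuel


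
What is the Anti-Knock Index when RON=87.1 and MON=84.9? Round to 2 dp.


AKI = (RON + MON) / 2
AKI = (87.1 + 84.9) / 2
AKI = 172.0 / 2 = 86.00


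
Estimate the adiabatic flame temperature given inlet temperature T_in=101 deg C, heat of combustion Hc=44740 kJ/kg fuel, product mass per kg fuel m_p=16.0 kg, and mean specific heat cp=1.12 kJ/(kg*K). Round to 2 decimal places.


T_ad = T_in + Hc / (m_p * cp)
Denominator = 16.0 * 1.12 = 17.9200
Temperature rise = 44740 / 17.9200 = 2496.65 K
T_ad = 101 + 2496.65 = 2597.65 deg C


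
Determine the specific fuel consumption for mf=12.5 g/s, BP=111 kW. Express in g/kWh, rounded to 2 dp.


SFC = (mf / BP) * 3600
Rate = 12.5 / 111 = 0.112613 g/(s*kW)
SFC = 0.112613 * 3600 = 405.41 g/kWh


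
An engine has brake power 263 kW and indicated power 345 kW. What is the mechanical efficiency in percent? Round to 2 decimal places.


eta_mech = (BP / IP) * 100
Ratio = 263 / 345 = 0.7623
eta_mech = 0.7623 * 100 = 76.23%


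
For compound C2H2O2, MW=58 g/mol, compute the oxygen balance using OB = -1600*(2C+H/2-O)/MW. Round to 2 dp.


OB = -1600 * (2C + H/2 - O) / MW
Inner = 2*2 + 2/2 - 2 = 3.00
OB = -1600 * 3.00 / 58 = -82.76%


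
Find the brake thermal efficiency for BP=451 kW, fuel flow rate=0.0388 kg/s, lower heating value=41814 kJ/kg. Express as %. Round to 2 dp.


eta_BTE = (BP / (mf * LHV)) * 100
Denominator = 0.0388 * 41814 = 1622.3832 kW
eta_BTE = (451 / 1622.3832) * 100 = 27.80%


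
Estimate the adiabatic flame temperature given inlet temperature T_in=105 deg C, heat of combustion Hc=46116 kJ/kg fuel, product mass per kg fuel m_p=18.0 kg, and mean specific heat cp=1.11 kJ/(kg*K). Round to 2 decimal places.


T_ad = T_in + Hc / (m_p * cp)
Denominator = 18.0 * 1.11 = 19.9800
Temperature rise = 46116 / 19.9800 = 2308.11 K
T_ad = 105 + 2308.11 = 2413.11 deg C


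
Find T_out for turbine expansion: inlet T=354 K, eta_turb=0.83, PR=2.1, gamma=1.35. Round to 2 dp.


T_out = T_in * (1 - eta * (1 - PR^(-(gamma-1)/gamma)))
Exponent = -(1.35-1)/1.35 = -0.25925926
PR^exp = 2.1^(-0.25925926) = 0.82501466
Factor = 1 - 0.83*(1 - 0.82501466) = 0.85476217
T_out = 354 * 0.85476217 = 302.59 K


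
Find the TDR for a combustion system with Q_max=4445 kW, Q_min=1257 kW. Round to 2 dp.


TDR = Q_max / Q_min
TDR = 4445 / 1257 = 3.54


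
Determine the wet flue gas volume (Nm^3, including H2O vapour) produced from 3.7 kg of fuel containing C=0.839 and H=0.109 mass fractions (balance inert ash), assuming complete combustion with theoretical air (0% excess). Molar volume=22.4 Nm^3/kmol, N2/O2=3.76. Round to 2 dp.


Per kg fuel: CO2 = (C/12 kmol)*22.4 = (0.839/12)*22.4 = 1.56613 Nm^3
Per kg fuel: H2O = (H/2 kmol)*22.4 = (0.109/2)*22.4 = 1.22080 Nm^3
O2 needed per kg fuel = C/12 + H/4 = 0.839/12 + 0.109/4 = 0.09716667 kmol
Per kg fuel: N2 = O2*3.76*22.4 = 0.09716667*3.76*22.4 = 8.18377 Nm^3
Total per kg = 1.56613 + 1.22080 + 8.18377 = 10.97070 Nm^3
Total = 10.97070 * 3.7 = 40.59 Nm^3


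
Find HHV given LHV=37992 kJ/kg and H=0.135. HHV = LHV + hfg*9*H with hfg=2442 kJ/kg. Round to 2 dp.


HHV = LHV + hfg * 9 * H
Water addition = 2442 * 9 * 0.135 = 2967.030 kJ/kg
HHV = 37992 + 2967.030 = 40959.03 kJ/kg


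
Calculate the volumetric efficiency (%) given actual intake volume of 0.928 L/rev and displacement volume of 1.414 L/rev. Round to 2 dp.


eta_v = (V_actual / V_disp) * 100
Ratio = 0.928 / 1.414 = 0.6563
eta_v = 0.6563 * 100 = 65.63%


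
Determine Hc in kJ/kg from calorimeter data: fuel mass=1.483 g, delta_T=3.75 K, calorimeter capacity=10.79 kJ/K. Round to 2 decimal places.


Hc = C_cal * delta_T / m_fuel
Q_released = 10.79 * 3.75 = 40.4625 kJ
m_fuel = 1.483 g = 1.483/1000 kg = 0.001483 kg
Hc = 40.4625 / 0.001483 = 27284.22 kJ/kg


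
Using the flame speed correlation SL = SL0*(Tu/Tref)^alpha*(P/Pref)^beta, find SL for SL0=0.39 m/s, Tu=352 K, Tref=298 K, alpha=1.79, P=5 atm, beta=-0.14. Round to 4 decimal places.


SL = SL0 * (Tu/Tref)^alpha * (P/Pref)^beta
T ratio = 352/298 = 1.18120805
(T ratio)^alpha = 1.18120805^1.79 = 1.347300
(P/Pref)^beta = 5^(-0.14) = 0.798260
SL = 0.39 * 1.347300 * 0.798260 = 0.4194 m/s


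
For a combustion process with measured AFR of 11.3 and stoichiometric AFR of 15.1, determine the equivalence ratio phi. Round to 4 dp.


phi = AFR_stoich / AFR_actual
phi = 15.1 / 11.3 = 1.3363


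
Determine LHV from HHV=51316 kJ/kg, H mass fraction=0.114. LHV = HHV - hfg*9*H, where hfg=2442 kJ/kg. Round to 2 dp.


LHV = HHV - hfg * 9 * H
Water correction = 2442 * 9 * 0.114 = 2505.492 kJ/kg
LHV = 51316 - 2505.492 = 48810.51 kJ/kg


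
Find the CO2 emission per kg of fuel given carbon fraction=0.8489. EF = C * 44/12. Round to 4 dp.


EF = C_frac * (M_CO2 / M_C)
EF = 0.8489 * (44/12)
EF = 0.8489 * 3.666667 = 3.1126 kg_CO2/kg_fuel


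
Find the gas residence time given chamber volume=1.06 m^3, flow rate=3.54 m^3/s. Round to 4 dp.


tau = V / Q_flow
tau = 1.06 / 3.54 = 0.2994 s


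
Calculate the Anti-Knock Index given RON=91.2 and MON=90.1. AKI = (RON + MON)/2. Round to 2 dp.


AKI = (RON + MON) / 2
AKI = (91.2 + 90.1) / 2
AKI = 181.3 / 2 = 90.65


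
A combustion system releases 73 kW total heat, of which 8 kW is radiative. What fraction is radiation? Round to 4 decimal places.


f_rad = Q_rad / Q_total
f_rad = 8 / 73 = 0.1096


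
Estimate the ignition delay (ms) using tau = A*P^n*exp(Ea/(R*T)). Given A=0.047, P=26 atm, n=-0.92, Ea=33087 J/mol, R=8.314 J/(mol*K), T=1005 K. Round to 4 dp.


tau = A * P^n * exp(Ea/(R*T))
P^n = 26^(-0.92) = 0.04991425
Ea/(R*T) = 33087/(8.314*1005) = 3.959873
exp(Ea/(R*T)) = 52.450689
tau = 0.047 * 0.04991425 * 52.450689 = 0.1230 ms


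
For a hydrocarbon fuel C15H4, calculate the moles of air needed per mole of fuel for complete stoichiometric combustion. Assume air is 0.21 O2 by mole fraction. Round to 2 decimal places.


Balanced combustion: C15H4 + 16 O2 -> 15 CO2 + 2 H2O
O2 needed = C + H/4 = 15 + 4/4 = 16.00 moles
Air moles = O2 / 0.21 = 16.00 / 0.21 = 76.19 moles air


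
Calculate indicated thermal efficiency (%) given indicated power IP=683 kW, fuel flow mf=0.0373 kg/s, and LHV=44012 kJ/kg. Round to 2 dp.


eta_ith = (IP / (mf * LHV)) * 100
Denominator = 0.0373 * 44012 = 1641.6476 kW
eta_ith = (683 / 1641.6476) * 100 = 41.60%


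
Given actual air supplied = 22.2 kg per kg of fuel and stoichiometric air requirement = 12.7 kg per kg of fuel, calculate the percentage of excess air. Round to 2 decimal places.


Excess air = actual - stoichiometric = 22.2 - 12.7 = 9.50 kg/kg fuel
Excess air % = (excess / stoich) * 100 = (9.50 / 12.7) * 100 = 74.80%


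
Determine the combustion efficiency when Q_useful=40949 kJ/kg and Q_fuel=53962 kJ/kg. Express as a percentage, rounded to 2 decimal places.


Efficiency = (Q_useful / Q_fuel) * 100
Efficiency = (40949 / 53962) * 100
Efficiency = 0.7588 * 100 = 75.88%


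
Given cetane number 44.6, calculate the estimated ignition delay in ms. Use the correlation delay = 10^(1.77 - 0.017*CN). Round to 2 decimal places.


delay = 10^(1.77 - 0.017*CN)
Exponent = 1.77 - 0.017*44.6 = 1.0118
delay = 10^1.0118 = 10.28 ms


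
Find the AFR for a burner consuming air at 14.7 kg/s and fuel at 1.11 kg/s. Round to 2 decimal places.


AFR = m_air / m_fuel
AFR = 14.7 / 1.11 = 13.24


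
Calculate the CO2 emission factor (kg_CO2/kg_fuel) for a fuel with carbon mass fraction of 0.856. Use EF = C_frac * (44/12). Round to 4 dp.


EF = C_frac * (M_CO2 / M_C)
EF = 0.856 * (44/12)
EF = 0.856 * 3.666667 = 3.1387 kg_CO2/kg_fuel


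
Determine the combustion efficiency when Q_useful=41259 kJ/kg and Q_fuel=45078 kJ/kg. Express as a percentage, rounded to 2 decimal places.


Efficiency = (Q_useful / Q_fuel) * 100
Efficiency = (41259 / 45078) * 100
Efficiency = 0.9153 * 100 = 91.53%


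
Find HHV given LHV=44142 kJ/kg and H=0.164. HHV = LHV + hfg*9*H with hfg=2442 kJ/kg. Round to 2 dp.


HHV = LHV + hfg * 9 * H
Water addition = 2442 * 9 * 0.164 = 3604.392 kJ/kg
HHV = 44142 + 3604.392 = 47746.39 kJ/kg


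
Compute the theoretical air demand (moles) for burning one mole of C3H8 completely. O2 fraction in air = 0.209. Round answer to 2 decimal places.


Balanced combustion: C3H8 + 5 O2 -> 3 CO2 + 4 H2O
O2 needed = C + H/4 = 3 + 8/4 = 5.00 moles
Air moles = O2 / 0.209 = 5.00 / 0.209 = 23.92 moles air


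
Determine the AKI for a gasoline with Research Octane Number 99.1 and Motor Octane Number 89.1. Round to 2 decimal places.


AKI = (RON + MON) / 2
AKI = (99.1 + 89.1) / 2
AKI = 188.2 / 2 = 94.10


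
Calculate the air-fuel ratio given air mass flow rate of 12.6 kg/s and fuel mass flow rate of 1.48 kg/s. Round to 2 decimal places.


AFR = m_air / m_fuel
AFR = 12.6 / 1.48 = 8.51


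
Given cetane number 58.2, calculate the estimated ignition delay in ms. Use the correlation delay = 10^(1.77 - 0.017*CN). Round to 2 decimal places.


delay = 10^(1.77 - 0.017*CN)
Exponent = 1.77 - 0.017*58.2 = 0.7806
delay = 10^0.7806 = 6.03 ms


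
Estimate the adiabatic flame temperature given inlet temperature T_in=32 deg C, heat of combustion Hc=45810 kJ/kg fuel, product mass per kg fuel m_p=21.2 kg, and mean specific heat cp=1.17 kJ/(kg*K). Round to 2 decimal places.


T_ad = T_in + Hc / (m_p * cp)
Denominator = 21.2 * 1.17 = 24.8040
Temperature rise = 45810 / 24.8040 = 1846.88 K
T_ad = 32 + 1846.88 = 1878.88 deg C


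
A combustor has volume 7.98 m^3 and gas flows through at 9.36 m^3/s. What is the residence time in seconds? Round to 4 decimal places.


tau = V / Q_flow
tau = 7.98 / 9.36 = 0.8526 s


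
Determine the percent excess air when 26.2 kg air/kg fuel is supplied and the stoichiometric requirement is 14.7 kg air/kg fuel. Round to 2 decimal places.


Excess air = actual - stoichiometric = 26.2 - 14.7 = 11.50 kg/kg fuel
Excess air % = (excess / stoich) * 100 = (11.50 / 14.7) * 100 = 78.23%


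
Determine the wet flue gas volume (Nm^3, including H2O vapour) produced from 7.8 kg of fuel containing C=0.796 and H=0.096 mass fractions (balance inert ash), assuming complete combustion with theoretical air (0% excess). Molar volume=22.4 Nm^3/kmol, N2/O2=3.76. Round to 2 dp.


Per kg fuel: CO2 = (C/12 kmol)*22.4 = (0.796/12)*22.4 = 1.48587 Nm^3
Per kg fuel: H2O = (H/2 kmol)*22.4 = (0.096/2)*22.4 = 1.07520 Nm^3
O2 needed per kg fuel = C/12 + H/4 = 0.796/12 + 0.096/4 = 0.09033333 kmol
Per kg fuel: N2 = O2*3.76*22.4 = 0.09033333*3.76*22.4 = 7.60823 Nm^3
Total per kg = 1.48587 + 1.07520 + 7.60823 = 10.16930 Nm^3
Total = 10.16930 * 7.8 = 79.32 Nm^3


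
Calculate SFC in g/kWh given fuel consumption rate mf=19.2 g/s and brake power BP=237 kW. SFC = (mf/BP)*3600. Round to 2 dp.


SFC = (mf / BP) * 3600
Rate = 19.2 / 237 = 0.081013 g/(s*kW)
SFC = 0.081013 * 3600 = 291.65 g/kWh


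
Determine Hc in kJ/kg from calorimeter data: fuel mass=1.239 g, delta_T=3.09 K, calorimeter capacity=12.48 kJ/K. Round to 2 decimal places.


Hc = C_cal * delta_T / m_fuel
Q_released = 12.48 * 3.09 = 38.5632 kJ
m_fuel = 1.239 g = 1.239/1000 kg = 0.001239 kg
Hc = 38.5632 / 0.001239 = 31124.46 kJ/kg


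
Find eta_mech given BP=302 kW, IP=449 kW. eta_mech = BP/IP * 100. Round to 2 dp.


eta_mech = (BP / IP) * 100
Ratio = 302 / 449 = 0.6726
eta_mech = 0.6726 * 100 = 67.26%


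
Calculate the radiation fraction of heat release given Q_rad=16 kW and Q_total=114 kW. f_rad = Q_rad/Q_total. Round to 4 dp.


f_rad = Q_rad / Q_total
f_rad = 16 / 114 = 0.1404


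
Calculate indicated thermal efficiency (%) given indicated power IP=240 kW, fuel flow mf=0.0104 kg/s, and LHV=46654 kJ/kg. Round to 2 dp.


eta_ith = (IP / (mf * LHV)) * 100
Denominator = 0.0104 * 46654 = 485.2016 kW
eta_ith = (240 / 485.2016) * 100 = 49.46%


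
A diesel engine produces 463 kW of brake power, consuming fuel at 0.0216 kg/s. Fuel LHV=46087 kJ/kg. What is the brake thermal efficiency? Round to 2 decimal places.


eta_BTE = (BP / (mf * LHV)) * 100
Denominator = 0.0216 * 46087 = 995.4792 kW
eta_BTE = (463 / 995.4792) * 100 = 46.51%


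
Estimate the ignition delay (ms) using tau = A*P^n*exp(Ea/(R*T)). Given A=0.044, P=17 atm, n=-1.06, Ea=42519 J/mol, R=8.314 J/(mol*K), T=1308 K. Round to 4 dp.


tau = A * P^n * exp(Ea/(R*T))
P^n = 17^(-1.06) = 0.04962770
Ea/(R*T) = 42519/(8.314*1308) = 3.909897
exp(Ea/(R*T)) = 49.893795
tau = 0.044 * 0.04962770 * 49.893795 = 0.1089 ms


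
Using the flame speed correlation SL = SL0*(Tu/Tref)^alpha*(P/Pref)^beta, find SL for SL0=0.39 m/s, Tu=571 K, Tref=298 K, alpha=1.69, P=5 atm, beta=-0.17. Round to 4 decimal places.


SL = SL0 * (Tu/Tref)^alpha * (P/Pref)^beta
T ratio = 571/298 = 1.91610738
(T ratio)^alpha = 1.91610738^1.69 = 3.001163
(P/Pref)^beta = 5^(-0.17) = 0.760633
SL = 0.39 * 3.001163 * 0.760633 = 0.8903 m/s


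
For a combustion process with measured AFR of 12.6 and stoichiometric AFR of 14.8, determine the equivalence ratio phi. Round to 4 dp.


phi = AFR_stoich / AFR_actual
phi = 14.8 / 12.6 = 1.1746


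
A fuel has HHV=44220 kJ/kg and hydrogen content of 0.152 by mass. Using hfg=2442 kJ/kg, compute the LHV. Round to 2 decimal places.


LHV = HHV - hfg * 9 * H
Water correction = 2442 * 9 * 0.152 = 3340.656 kJ/kg
LHV = 44220 - 3340.656 = 40879.34 kJ/kg


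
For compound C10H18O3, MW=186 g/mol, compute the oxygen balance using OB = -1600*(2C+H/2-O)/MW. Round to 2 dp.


OB = -1600 * (2C + H/2 - O) / MW
Inner = 2*10 + 18/2 - 3 = 26.00
OB = -1600 * 26.00 / 186 = -223.66%


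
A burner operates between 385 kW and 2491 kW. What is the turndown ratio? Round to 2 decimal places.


TDR = Q_max / Q_min
TDR = 2491 / 385 = 6.47


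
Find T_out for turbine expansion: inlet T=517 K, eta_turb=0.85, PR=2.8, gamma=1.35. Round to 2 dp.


T_out = T_in * (1 - eta * (1 - PR^(-(gamma-1)/gamma)))
Exponent = -(1.35-1)/1.35 = -0.25925926
PR^exp = 2.8^(-0.25925926) = 0.76572026
Factor = 1 - 0.85*(1 - 0.76572026) = 0.80086222
T_out = 517 * 0.80086222 = 414.05 K


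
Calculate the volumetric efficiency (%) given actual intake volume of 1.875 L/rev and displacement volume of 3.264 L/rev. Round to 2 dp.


eta_v = (V_actual / V_disp) * 100
Ratio = 1.875 / 3.264 = 0.5744
eta_v = 0.5744 * 100 = 57.44%


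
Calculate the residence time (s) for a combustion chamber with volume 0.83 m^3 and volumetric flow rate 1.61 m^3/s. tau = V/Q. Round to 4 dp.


tau = V / Q_flow
tau = 0.83 / 1.61 = 0.5155 s


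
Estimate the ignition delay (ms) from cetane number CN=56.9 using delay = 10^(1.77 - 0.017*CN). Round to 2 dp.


delay = 10^(1.77 - 0.017*CN)
Exponent = 1.77 - 0.017*56.9 = 0.8027
delay = 10^0.8027 = 6.35 ms


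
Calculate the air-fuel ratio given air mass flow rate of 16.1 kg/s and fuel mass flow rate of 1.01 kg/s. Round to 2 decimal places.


AFR = m_air / m_fuel
AFR = 16.1 / 1.01 = 15.94


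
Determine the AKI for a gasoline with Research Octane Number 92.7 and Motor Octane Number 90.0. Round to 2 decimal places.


AKI = (RON + MON) / 2
AKI = (92.7 + 90.0) / 2
AKI = 182.7 / 2 = 91.35


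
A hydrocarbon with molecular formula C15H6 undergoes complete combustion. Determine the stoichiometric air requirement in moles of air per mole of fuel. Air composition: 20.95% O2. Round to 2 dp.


Balanced combustion: C15H6 + 16.5 O2 -> 15 CO2 + 3 H2O
O2 needed = C + H/4 = 15 + 6/4 = 16.50 moles
Air moles = O2 / 0.2095 = 16.50 / 0.2095 = 78.76 moles air


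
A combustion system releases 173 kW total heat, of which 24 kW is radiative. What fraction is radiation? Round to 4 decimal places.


f_rad = Q_rad / Q_total
f_rad = 24 / 173 = 0.1387


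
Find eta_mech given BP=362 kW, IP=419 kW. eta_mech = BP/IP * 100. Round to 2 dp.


eta_mech = (BP / IP) * 100
Ratio = 362 / 419 = 0.8640
eta_mech = 0.8640 * 100 = 86.40%


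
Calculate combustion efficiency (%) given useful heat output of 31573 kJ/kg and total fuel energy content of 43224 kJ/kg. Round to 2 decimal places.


Efficiency = (Q_useful / Q_fuel) * 100
Efficiency = (31573 / 43224) * 100
Efficiency = 0.7305 * 100 = 73.05%


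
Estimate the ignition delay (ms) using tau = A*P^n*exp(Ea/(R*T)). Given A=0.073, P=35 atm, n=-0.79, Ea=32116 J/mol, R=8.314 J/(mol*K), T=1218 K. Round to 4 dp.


tau = A * P^n * exp(Ea/(R*T))
P^n = 35^(-0.79) = 0.06028180
Ea/(R*T) = 32116/(8.314*1218) = 3.171496
exp(Ea/(R*T)) = 23.843122
tau = 0.073 * 0.06028180 * 23.843122 = 0.1049 ms


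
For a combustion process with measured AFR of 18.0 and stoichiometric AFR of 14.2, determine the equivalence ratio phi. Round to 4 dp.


phi = AFR_stoich / AFR_actual
phi = 14.2 / 18.0 = 0.7889


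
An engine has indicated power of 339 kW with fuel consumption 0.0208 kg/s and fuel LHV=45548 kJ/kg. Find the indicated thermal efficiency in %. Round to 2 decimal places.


eta_ith = (IP / (mf * LHV)) * 100
Denominator = 0.0208 * 45548 = 947.3984 kW
eta_ith = (339 / 947.3984) * 100 = 35.78%


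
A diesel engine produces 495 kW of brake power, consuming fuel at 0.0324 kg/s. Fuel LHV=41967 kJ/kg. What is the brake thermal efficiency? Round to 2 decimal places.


eta_BTE = (BP / (mf * LHV)) * 100
Denominator = 0.0324 * 41967 = 1359.7308 kW
eta_BTE = (495 / 1359.7308) * 100 = 36.40%


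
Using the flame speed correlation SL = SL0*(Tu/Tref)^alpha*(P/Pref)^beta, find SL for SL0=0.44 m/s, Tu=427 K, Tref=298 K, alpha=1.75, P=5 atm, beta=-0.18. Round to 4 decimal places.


SL = SL0 * (Tu/Tref)^alpha * (P/Pref)^beta
T ratio = 427/298 = 1.43288591
(T ratio)^alpha = 1.43288591^1.75 = 1.876594
(P/Pref)^beta = 5^(-0.18) = 0.748489
SL = 0.44 * 1.876594 * 0.748489 = 0.6180 m/s


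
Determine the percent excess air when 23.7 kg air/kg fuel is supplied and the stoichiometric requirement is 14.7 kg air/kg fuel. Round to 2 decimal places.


Excess air = actual - stoichiometric = 23.7 - 14.7 = 9.00 kg/kg fuel
Excess air % = (excess / stoich) * 100 = (9.00 / 14.7) * 100 = 61.22%


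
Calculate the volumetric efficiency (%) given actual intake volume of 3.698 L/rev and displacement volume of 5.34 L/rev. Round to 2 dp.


eta_v = (V_actual / V_disp) * 100
Ratio = 3.698 / 5.34 = 0.6925
eta_v = 0.6925 * 100 = 69.25%


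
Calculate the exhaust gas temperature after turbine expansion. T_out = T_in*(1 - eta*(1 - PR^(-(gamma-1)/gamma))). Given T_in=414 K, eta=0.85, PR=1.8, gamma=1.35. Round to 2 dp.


T_out = T_in * (1 - eta * (1 - PR^(-(gamma-1)/gamma)))
Exponent = -(1.35-1)/1.35 = -0.25925926
PR^exp = 1.8^(-0.25925926) = 0.85865408
Factor = 1 - 0.85*(1 - 0.85865408) = 0.87985597
T_out = 414 * 0.87985597 = 364.26 K


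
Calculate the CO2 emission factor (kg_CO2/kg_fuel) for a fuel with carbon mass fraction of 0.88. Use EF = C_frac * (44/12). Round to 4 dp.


EF = C_frac * (M_CO2 / M_C)
EF = 0.88 * (44/12)
EF = 0.88 * 3.666667 = 3.2267 kg_CO2/kg_fuel


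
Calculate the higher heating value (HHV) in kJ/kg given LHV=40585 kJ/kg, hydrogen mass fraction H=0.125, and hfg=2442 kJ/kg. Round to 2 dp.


HHV = LHV + hfg * 9 * H
Water addition = 2442 * 9 * 0.125 = 2747.250 kJ/kg
HHV = 40585 + 2747.250 = 43332.25 kJ/kg


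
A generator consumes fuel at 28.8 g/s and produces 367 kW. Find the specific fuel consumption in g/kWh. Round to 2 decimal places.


SFC = (mf / BP) * 3600
Rate = 28.8 / 367 = 0.078474 g/(s*kW)
SFC = 0.078474 * 3600 = 282.51 g/kWh


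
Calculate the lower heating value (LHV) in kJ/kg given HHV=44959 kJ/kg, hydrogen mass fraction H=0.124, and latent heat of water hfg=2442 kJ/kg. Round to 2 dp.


LHV = HHV - hfg * 9 * H
Water correction = 2442 * 9 * 0.124 = 2725.272 kJ/kg
LHV = 44959 - 2725.272 = 42233.73 kJ/kg


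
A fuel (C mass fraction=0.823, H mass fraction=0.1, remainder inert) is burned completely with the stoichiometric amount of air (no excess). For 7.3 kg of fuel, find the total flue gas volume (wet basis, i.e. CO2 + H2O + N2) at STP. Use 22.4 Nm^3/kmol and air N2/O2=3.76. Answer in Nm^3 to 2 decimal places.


Per kg fuel: CO2 = (C/12 kmol)*22.4 = (0.823/12)*22.4 = 1.53627 Nm^3
Per kg fuel: H2O = (H/2 kmol)*22.4 = (0.1/2)*22.4 = 1.12000 Nm^3
O2 needed per kg fuel = C/12 + H/4 = 0.823/12 + 0.1/4 = 0.09358333 kmol
Per kg fuel: N2 = O2*3.76*22.4 = 0.09358333*3.76*22.4 = 7.88196 Nm^3
Total per kg = 1.53627 + 1.12000 + 7.88196 = 10.53823 Nm^3
Total = 10.53823 * 7.3 = 76.93 Nm^3


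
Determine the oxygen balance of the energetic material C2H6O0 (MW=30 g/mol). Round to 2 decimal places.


OB = -1600 * (2C + H/2 - O) / MW
Inner = 2*2 + 6/2 - 0 = 7.00
OB = -1600 * 7.00 / 30 = -373.33%


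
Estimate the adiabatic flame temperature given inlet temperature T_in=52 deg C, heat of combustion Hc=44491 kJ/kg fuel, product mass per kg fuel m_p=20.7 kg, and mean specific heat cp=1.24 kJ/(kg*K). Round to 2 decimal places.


T_ad = T_in + Hc / (m_p * cp)
Denominator = 20.7 * 1.24 = 25.6680
Temperature rise = 44491 / 25.6680 = 1733.33 K
T_ad = 52 + 1733.33 = 1785.33 deg C


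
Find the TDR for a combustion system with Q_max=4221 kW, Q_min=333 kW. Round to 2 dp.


TDR = Q_max / Q_min
TDR = 4221 / 333 = 12.68


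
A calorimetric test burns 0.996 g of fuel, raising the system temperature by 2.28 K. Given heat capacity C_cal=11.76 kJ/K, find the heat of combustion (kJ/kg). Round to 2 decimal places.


Hc = C_cal * delta_T / m_fuel
Q_released = 11.76 * 2.28 = 26.8128 kJ
m_fuel = 0.996 g = 0.996/1000 kg = 0.000996 kg
Hc = 26.8128 / 0.000996 = 26920.48 kJ/kg


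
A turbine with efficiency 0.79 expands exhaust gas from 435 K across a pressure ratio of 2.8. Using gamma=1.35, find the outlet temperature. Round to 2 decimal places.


T_out = T_in * (1 - eta * (1 - PR^(-(gamma-1)/gamma)))
Exponent = -(1.35-1)/1.35 = -0.25925926
PR^exp = 2.8^(-0.25925926) = 0.76572026
Factor = 1 - 0.79*(1 - 0.76572026) = 0.81491901
T_out = 435 * 0.81491901 = 354.49 K


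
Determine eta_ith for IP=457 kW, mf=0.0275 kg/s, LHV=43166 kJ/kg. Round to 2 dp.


eta_ith = (IP / (mf * LHV)) * 100
Denominator = 0.0275 * 43166 = 1187.0650 kW
eta_ith = (457 / 1187.0650) * 100 = 38.50%


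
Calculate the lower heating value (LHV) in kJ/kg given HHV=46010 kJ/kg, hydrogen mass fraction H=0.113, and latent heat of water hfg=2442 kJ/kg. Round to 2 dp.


LHV = HHV - hfg * 9 * H
Water correction = 2442 * 9 * 0.113 = 2483.514 kJ/kg
LHV = 46010 - 2483.514 = 43526.49 kJ/kg


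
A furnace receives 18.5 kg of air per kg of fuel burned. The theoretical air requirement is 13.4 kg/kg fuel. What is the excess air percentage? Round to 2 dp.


Excess air = actual - stoichiometric = 18.5 - 13.4 = 5.10 kg/kg fuel
Excess air % = (excess / stoich) * 100 = (5.10 / 13.4) * 100 = 38.06%


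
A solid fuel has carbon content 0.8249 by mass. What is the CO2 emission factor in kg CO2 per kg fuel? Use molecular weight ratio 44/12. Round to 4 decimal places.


EF = C_frac * (M_CO2 / M_C)
EF = 0.8249 * (44/12)
EF = 0.8249 * 3.666667 = 3.0246 kg_CO2/kg_fuel


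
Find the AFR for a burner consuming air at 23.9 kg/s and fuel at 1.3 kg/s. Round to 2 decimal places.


AFR = m_air / m_fuel
AFR = 23.9 / 1.3 = 18.38


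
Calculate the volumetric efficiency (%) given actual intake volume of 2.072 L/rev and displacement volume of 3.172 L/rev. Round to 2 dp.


eta_v = (V_actual / V_disp) * 100
Ratio = 2.072 / 3.172 = 0.6532
eta_v = 0.6532 * 100 = 65.32%


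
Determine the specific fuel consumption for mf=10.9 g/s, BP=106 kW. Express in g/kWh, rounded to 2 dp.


SFC = (mf / BP) * 3600
Rate = 10.9 / 106 = 0.102830 g/(s*kW)
SFC = 0.102830 * 3600 = 370.19 g/kWh


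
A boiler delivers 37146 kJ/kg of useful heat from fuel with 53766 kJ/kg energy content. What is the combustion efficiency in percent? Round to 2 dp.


Efficiency = (Q_useful / Q_fuel) * 100
Efficiency = (37146 / 53766) * 100
Efficiency = 0.6909 * 100 = 69.09%


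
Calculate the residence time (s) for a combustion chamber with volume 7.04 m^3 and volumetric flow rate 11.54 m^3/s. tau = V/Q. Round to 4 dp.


tau = V / Q_flow
tau = 7.04 / 11.54 = 0.6101 s


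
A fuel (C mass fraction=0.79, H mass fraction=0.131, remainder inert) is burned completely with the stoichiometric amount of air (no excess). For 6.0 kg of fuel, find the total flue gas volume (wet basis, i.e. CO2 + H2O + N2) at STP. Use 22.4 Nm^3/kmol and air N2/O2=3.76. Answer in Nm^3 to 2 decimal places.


Per kg fuel: CO2 = (C/12 kmol)*22.4 = (0.79/12)*22.4 = 1.47467 Nm^3
Per kg fuel: H2O = (H/2 kmol)*22.4 = (0.131/2)*22.4 = 1.46720 Nm^3
O2 needed per kg fuel = C/12 + H/4 = 0.79/12 + 0.131/4 = 0.09858333 kmol
Per kg fuel: N2 = O2*3.76*22.4 = 0.09858333*3.76*22.4 = 8.30308 Nm^3
Total per kg = 1.47467 + 1.46720 + 8.30308 = 11.24495 Nm^3
Total = 11.24495 * 6.0 = 67.47 Nm^3


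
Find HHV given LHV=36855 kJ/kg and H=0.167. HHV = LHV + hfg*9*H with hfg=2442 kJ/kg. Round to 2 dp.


HHV = LHV + hfg * 9 * H
Water addition = 2442 * 9 * 0.167 = 3670.326 kJ/kg
HHV = 36855 + 3670.326 = 40525.33 kJ/kg


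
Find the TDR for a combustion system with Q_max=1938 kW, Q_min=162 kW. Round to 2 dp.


TDR = Q_max / Q_min
TDR = 1938 / 162 = 11.96


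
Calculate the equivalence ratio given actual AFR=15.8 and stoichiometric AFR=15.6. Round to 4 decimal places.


phi = AFR_stoich / AFR_actual
phi = 15.6 / 15.8 = 0.9873


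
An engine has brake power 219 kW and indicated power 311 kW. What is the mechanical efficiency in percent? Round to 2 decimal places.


eta_mech = (BP / IP) * 100
Ratio = 219 / 311 = 0.7042
eta_mech = 0.7042 * 100 = 70.42%


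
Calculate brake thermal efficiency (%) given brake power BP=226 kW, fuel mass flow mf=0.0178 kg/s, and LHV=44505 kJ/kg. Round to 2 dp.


eta_BTE = (BP / (mf * LHV)) * 100
Denominator = 0.0178 * 44505 = 792.1890 kW
eta_BTE = (226 / 792.1890) * 100 = 28.53%


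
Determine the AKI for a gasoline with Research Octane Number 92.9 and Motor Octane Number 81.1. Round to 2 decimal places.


AKI = (RON + MON) / 2
AKI = (92.9 + 81.1) / 2
AKI = 174.0 / 2 = 87.00


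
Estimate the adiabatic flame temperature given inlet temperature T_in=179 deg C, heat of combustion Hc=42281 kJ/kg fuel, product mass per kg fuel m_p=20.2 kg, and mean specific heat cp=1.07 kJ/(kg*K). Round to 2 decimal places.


T_ad = T_in + Hc / (m_p * cp)
Denominator = 20.2 * 1.07 = 21.6140
Temperature rise = 42281 / 21.6140 = 1956.19 K
T_ad = 179 + 1956.19 = 2135.19 deg C


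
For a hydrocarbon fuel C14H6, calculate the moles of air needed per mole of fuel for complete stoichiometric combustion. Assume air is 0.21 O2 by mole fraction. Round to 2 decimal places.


Balanced combustion: C14H6 + 15.5 O2 -> 14 CO2 + 3 H2O
O2 needed = C + H/4 = 14 + 6/4 = 15.50 moles
Air moles = O2 / 0.21 = 15.50 / 0.21 = 73.81 moles air


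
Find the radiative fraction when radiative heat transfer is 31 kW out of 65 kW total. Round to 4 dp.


f_rad = Q_rad / Q_total
f_rad = 31 / 65 = 0.4769


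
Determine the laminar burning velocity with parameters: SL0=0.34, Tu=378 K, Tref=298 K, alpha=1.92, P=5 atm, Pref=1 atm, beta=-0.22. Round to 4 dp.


SL = SL0 * (Tu/Tref)^alpha * (P/Pref)^beta
T ratio = 378/298 = 1.26845638
(T ratio)^alpha = 1.26845638^1.92 = 1.578662
(P/Pref)^beta = 5^(-0.22) = 0.701821
SL = 0.34 * 1.578662 * 0.701821 = 0.3767 m/s


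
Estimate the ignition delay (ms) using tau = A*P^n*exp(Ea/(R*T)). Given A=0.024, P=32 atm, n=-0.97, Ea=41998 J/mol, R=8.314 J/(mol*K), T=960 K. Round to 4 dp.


tau = A * P^n * exp(Ea/(R*T))
P^n = 32^(-0.97) = 0.03467405
Ea/(R*T) = 41998/(8.314*960) = 5.261958
exp(Ea/(R*T)) = 192.858689
tau = 0.024 * 0.03467405 * 192.858689 = 0.1605 ms


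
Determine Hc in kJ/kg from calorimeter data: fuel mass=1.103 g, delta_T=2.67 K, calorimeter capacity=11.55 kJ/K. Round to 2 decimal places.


Hc = C_cal * delta_T / m_fuel
Q_released = 11.55 * 2.67 = 30.8385 kJ
m_fuel = 1.103 g = 1.103/1000 kg = 0.001103 kg
Hc = 30.8385 / 0.001103 = 27958.75 kJ/kg


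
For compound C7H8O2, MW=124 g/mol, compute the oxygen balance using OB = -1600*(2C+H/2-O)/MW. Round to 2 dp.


OB = -1600 * (2C + H/2 - O) / MW
Inner = 2*7 + 8/2 - 2 = 16.00
OB = -1600 * 16.00 / 124 = -206.45%


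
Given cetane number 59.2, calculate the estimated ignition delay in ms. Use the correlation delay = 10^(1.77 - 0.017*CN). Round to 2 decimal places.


delay = 10^(1.77 - 0.017*CN)
Exponent = 1.77 - 0.017*59.2 = 0.7636
delay = 10^0.7636 = 5.80 ms


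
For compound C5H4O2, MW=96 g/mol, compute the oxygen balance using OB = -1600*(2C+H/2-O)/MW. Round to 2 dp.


OB = -1600 * (2C + H/2 - O) / MW
Inner = 2*5 + 4/2 - 2 = 10.00
OB = -1600 * 10.00 / 96 = -166.67%


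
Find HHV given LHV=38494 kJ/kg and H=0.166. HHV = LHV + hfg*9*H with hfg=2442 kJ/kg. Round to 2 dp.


HHV = LHV + hfg * 9 * H
Water addition = 2442 * 9 * 0.166 = 3648.348 kJ/kg
HHV = 38494 + 3648.348 = 42142.35 kJ/kg


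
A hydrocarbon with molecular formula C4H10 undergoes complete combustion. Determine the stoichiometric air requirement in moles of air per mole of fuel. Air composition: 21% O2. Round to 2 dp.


Balanced combustion: C4H10 + 6.5 O2 -> 4 CO2 + 5 H2O
O2 needed = C + H/4 = 4 + 10/4 = 6.50 moles
Air moles = O2 / 0.21 = 6.50 / 0.21 = 30.95 moles air


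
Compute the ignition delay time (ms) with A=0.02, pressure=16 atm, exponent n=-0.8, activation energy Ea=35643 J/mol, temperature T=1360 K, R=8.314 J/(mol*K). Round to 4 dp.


tau = A * P^n * exp(Ea/(R*T))
P^n = 16^(-0.8) = 0.10881882
Ea/(R*T) = 35643/(8.314*1360) = 3.152284
exp(Ea/(R*T)) = 23.389422
tau = 0.02 * 0.10881882 * 23.389422 = 0.0509 ms


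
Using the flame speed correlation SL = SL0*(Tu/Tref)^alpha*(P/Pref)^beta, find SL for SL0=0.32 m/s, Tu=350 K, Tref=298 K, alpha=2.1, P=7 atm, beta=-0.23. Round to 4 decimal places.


SL = SL0 * (Tu/Tref)^alpha * (P/Pref)^beta
T ratio = 350/298 = 1.17449664
(T ratio)^alpha = 1.17449664^2.1 = 1.401809
(P/Pref)^beta = 7^(-0.23) = 0.639186
SL = 0.32 * 1.401809 * 0.639186 = 0.2867 m/s


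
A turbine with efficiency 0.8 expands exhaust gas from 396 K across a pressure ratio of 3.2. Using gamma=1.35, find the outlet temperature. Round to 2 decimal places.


T_out = T_in * (1 - eta * (1 - PR^(-(gamma-1)/gamma)))
Exponent = -(1.35-1)/1.35 = -0.25925926
PR^exp = 3.2^(-0.25925926) = 0.73966521
Factor = 1 - 0.8*(1 - 0.73966521) = 0.79173217
T_out = 396 * 0.79173217 = 313.53 K
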